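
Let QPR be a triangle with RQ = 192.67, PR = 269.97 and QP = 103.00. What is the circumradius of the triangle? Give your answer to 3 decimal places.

174.501

By the law of cosines, cos Q = (RQ² + QP² − PR²) / (2·RQ·QP) ≈ -0.63374, so ∠Q ≈ 129.33°.
Circumradius = PR/(2 sin Q) ≈ 174.5.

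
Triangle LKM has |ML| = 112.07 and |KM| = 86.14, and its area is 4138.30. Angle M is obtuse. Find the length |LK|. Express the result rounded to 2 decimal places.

From area = ½·|KM|·|ML|·sin M, we get sin M = 2·area/(|KM|·|ML|) ≈ 0.85735.
Taking the obtuse solution, ∠M ≈ 120.98°.
Law of cosines then gives |LK| ≈ 172.97.

172.97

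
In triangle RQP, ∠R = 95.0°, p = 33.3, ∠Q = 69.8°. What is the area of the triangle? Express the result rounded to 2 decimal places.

1977.06

The third angle is ∠P = 180° − ∠R − ∠Q = 15.20°.
Law of sines: r = p·sin R/sin P ≈ 126.52.
Law of sines: q = p·sin Q/sin P ≈ 119.2.
Area = ½·p·r·sin Q ≈ 1977.1.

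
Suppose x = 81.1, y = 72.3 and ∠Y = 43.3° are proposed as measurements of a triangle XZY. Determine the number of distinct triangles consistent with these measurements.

x·sin Y = 81.1·sin(43.3°) ≈ 55.62.
Since x sin Y < y < x (55.62 < 72.3 < 81.1), two triangles exist.

2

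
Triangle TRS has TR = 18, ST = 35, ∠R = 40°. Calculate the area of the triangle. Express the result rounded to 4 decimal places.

270.8640

Law of sines: sin S = TR·sin R/ST ≈ 0.33058.
Since ST ≥ TR, only the acute value applies: ∠S ≈ 19.30°.
Then ∠T = 180° − ∠R − ∠S ≈ 120.70°.
Law of sines gives RS = ST·sin T/sin R ≈ 46.821.
Area = ½·ST·TR·sin T ≈ 270.86.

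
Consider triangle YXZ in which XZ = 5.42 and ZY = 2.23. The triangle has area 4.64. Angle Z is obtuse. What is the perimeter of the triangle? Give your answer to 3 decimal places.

From area = ½·XZ·ZY·sin Z, we get sin Z = 2·area/(XZ·ZY) ≈ 0.76779.
Taking the obtuse solution, ∠Z ≈ 129.84°.
Law of cosines then gives YX ≈ 7.0595.
Perimeter = 5.42 + 2.23 + 7.0595 = 14.71.

14.710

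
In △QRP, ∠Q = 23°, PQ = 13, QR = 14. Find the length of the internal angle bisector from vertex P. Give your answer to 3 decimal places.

By the law of cosines, RP² = PQ² + QR² − 2·PQ·QR·cos Q = 29.936, so RP ≈ 5.4714.
Law of cosines again: cos P = (RP² + PQ² − QR²)/(2·RP·PQ) ≈ 0.02064, so ∠P ≈ 88.82°.
The bisector from P has length 2·RP·PQ·cos(∠P/2)/(RP+PQ) ≈ 5.5017.

5.502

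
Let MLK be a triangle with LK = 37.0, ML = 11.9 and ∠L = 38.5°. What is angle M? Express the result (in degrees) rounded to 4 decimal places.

By the law of cosines, KM² = ML² + LK² − 2·ML·LK·cos L = 821.45, so KM ≈ 28.661.
Law of cosines again: cos M = (KM² + ML² − LK²)/(2·KM·ML) ≈ -0.59511, so ∠M ≈ 126.52°.

∠M ≈ 126.5208°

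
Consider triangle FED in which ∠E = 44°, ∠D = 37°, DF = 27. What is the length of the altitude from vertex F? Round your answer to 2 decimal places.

The third angle is ∠F = 180° − ∠E − ∠D = 99.00°.
Law of sines: ED = DF·sin F/sin E ≈ 38.389.
Law of sines: FE = DF·sin D/sin E ≈ 23.391.
Area = ½·DF·ED·sin D ≈ 311.9.
The altitude from F has length 2·area/ED ≈ 16.249.

16.25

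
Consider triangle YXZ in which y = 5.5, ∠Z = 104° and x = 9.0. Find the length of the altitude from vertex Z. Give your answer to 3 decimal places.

h_Z ≈ 4.131

By the law of cosines, z² = y² + x² − 2·y·x·cos Z = 135.2, so z ≈ 11.628.
Area = ½·y·x·sin Z ≈ 24.015.
The altitude from Z has length 2·area/z ≈ 4.1307.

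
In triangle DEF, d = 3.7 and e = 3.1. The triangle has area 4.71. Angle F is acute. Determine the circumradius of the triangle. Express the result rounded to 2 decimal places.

From area = ½·d·e·sin F, we get sin F = 2·area/(d·e) ≈ 0.82127.
Taking the acute solution, ∠F ≈ 55.21°.
Law of cosines then gives f ≈ 3.1956.
Circumradius = f/(2 sin F) ≈ 1.9455.

1.95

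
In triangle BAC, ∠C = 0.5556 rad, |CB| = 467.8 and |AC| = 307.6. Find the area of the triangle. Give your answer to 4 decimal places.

37949.0090

Area = ½·|AC|·|CB|·sin C ≈ 37949.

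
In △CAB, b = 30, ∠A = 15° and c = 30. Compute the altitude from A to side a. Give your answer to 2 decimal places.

h_A ≈ 29.74

By the law of cosines, a² = b² + c² − 2·b·c·cos A = 61.334, so a ≈ 7.8316.
Area = ½·b·c·sin A ≈ 116.47.
The altitude from A has length 2·area/a ≈ 29.743.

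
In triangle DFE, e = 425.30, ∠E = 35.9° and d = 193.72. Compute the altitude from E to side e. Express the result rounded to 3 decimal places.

h_E ≈ 151.377

Law of sines: sin D = d·sin E/e ≈ 0.26709.
Since e ≥ d, only the acute value applies: ∠D ≈ 15.49°.
Then ∠F = 180° − ∠E − ∠D ≈ 128.61°.
Law of sines gives f = e·sin F/sin E ≈ 566.77.
Area = ½·e·d·sin F ≈ 32190.
The altitude from E has length 2·area/e ≈ 151.38.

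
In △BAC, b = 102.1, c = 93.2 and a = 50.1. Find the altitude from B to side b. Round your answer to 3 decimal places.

45.576

Semiperimeter s = (102.1 + 50.1 + 93.2)/2 = 122.7.
Heron's formula: area = √(122.7·20.6·72.6·29.5) ≈ 2326.7.
The altitude from B has length 2·area/b ≈ 45.576.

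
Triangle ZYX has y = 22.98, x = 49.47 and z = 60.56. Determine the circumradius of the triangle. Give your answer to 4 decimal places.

R ≈ 31.7888

By the law of cosines, cos Z = (y² + x² − z²) / (2·y·x) ≈ -0.30442, so ∠Z ≈ 107.72°.
Circumradius = z/(2 sin Z) ≈ 31.789.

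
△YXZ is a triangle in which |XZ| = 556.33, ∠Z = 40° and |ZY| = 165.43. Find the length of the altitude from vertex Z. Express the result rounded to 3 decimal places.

h_Z ≈ 133.670

By the law of cosines, |YX|² = |XZ|² + |ZY|² − 2·|XZ|·|ZY|·cos Z = 1.9587e+05, so |YX| ≈ 442.57.
Area = ½·|XZ|·|ZY|·sin Z ≈ 29579.
The altitude from Z has length 2·area/|YX| ≈ 133.67.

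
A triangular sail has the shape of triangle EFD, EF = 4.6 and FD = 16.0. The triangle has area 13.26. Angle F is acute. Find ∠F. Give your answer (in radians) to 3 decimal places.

From area = ½·EF·FD·sin F, we get sin F = 2·area/(EF·FD) ≈ 0.36033.
Taking the acute solution, ∠F ≈ 0.3686 rad.

∠F ≈ 0.369 rad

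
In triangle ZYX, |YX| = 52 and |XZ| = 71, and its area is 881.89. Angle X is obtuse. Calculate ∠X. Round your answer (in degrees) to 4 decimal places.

From area = ½·|YX|·|XZ|·sin X, we get sin X = 2·area/(|YX|·|XZ|) ≈ 0.47773.
Taking the obtuse solution, ∠X ≈ 151.46°.

∠X ≈ 151.4627°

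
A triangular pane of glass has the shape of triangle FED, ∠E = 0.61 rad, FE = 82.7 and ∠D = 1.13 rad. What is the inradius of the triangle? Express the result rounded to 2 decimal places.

The third angle is ∠F = π − ∠E − ∠D = 1.402 rad.
Law of sines: ED = FE·sin F/sin D ≈ 90.135.
Law of sines: DF = FE·sin E/sin D ≈ 52.383.
Area = ½·FE·ED·sin E ≈ 2135.1.
Semiperimeter s = (90.135+52.383+82.7)/2 = 112.61.
Inradius = area/s = 2135.1/112.61 ≈ 18.96.

18.96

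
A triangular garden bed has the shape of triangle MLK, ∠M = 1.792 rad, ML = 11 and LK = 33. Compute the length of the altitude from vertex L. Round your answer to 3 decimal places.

Law of sines: sin K = ML·sin M/LK ≈ 0.32521.
Since LK ≥ ML, only the acute value applies: ∠K ≈ 0.331 rad.
Then ∠L = π − ∠M − ∠K ≈ 1.018 rad.
Law of sines gives KM = LK·sin L/sin M ≈ 28.793.
Area = ½·LK·ML·sin L ≈ 154.5.
The altitude from L has length 2·area/KM ≈ 10.732.

10.732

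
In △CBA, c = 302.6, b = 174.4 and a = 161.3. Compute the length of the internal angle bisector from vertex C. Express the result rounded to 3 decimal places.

72.622

By the law of cosines, cos C = (b² + a² − c²) / (2·b·a) ≈ -0.62447, so ∠C ≈ 128.64°.
The bisector from C has length 2·b·a·cos(∠C/2)/(b+a) ≈ 72.622.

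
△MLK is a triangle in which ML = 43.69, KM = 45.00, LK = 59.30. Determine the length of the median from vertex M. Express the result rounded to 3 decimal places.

m_M ≈ 32.982

Median from M: ½√(2·KM² + 2·ML² − LK²) ≈ 32.982.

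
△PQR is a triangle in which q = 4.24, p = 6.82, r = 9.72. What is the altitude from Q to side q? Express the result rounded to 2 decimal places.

Semiperimeter s = (6.82 + 4.24 + 9.72)/2 = 10.39.
Heron's formula: area = √(10.39·3.57·6.15·0.67) ≈ 12.363.
The altitude from Q has length 2·area/q ≈ 5.8315.

h_Q ≈ 5.83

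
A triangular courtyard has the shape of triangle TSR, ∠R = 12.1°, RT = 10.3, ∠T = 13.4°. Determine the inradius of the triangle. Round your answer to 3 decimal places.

r ≈ 0.574

The third angle is ∠S = 180° − ∠R − ∠T = 154.50°.
Law of sines: SR = RT·sin T/sin S ≈ 5.5446.
Law of sines: TS = RT·sin R/sin S ≈ 5.0151.
Area = ½·RT·SR·sin R ≈ 5.9856.
Semiperimeter s = (5.5446+10.3+5.0151)/2 = 10.43.
Inradius = area/s = 5.9856/10.43 ≈ 0.57389.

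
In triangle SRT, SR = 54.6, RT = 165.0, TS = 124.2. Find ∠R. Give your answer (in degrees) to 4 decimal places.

34.8832

By the law of cosines, cos R = (SR² + RT² − TS²) / (2·SR·RT) ≈ 0.82032, so ∠R ≈ 34.88°.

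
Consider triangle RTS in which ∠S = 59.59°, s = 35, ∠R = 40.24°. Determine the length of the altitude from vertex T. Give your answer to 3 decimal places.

The third angle is ∠T = 180° − ∠S − ∠R = 80.17°.
Law of sines: r = s·sin R/sin S ≈ 26.216.
Law of sines: t = s·sin T/sin S ≈ 39.987.
Area = ½·s·r·sin T ≈ 452.05.
The altitude from T has length 2·area/t ≈ 22.61.

h_T ≈ 22.610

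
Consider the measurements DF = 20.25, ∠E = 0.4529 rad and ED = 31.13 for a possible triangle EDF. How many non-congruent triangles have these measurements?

ED·sin E = 31.13·sin(0.4529 rad) ≈ 13.62.
Since ED sin E < DF < ED (13.62 < 20.25 < 31.13), two triangles exist.

2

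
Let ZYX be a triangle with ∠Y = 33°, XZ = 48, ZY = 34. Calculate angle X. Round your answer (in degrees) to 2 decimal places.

22.69

Law of sines: sin X = ZY·sin Y/XZ ≈ 0.38579.
Since XZ ≥ ZY, only the acute value applies: ∠X ≈ 22.69°.
Then ∠Z = 180° − ∠Y − ∠X ≈ 124.31°.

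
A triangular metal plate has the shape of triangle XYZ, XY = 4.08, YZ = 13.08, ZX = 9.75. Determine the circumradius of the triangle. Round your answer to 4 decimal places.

By the law of cosines, cos X = (ZX² + XY² − YZ²) / (2·ZX·XY) ≈ -0.74632, so ∠X ≈ 138.27°.
Circumradius = YZ/(2 sin X) ≈ 9.826.

R ≈ 9.8260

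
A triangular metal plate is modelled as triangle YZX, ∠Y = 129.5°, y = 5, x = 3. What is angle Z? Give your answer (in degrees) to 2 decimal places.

Law of sines: sin X = x·sin Y/y ≈ 0.46297.
Since y ≥ x, only the acute value applies: ∠X ≈ 27.58°.
Then ∠Z = 180° − ∠Y − ∠X ≈ 22.92°.

∠Z ≈ 22.92°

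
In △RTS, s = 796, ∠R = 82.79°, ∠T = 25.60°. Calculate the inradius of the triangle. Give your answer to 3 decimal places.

The third angle is ∠S = 180° − ∠R − ∠T = 71.61°.
Law of sines: r = s·sin R/sin S ≈ 832.21.
Law of sines: t = s·sin T/sin S ≈ 362.45.
Area = ½·s·r·sin T ≈ 1.4311e+05.
Semiperimeter p = (832.21+362.45+796)/2 = 995.33.
Inradius = area/p = 1.4311e+05/995.33 ≈ 143.79.

143.786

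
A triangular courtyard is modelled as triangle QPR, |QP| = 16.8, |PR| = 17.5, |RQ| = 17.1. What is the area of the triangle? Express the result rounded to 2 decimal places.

Semiperimeter s = (17.5 + 17.1 + 16.8)/2 = 25.7.
Heron's formula: area = √(25.7·8.2·8.6·8.9) ≈ 127.

127.00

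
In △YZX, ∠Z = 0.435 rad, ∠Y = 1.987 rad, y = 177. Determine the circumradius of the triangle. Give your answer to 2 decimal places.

The third angle is ∠X = π − ∠Y − ∠Z = 0.720 rad.
Law of sines: z = y·sin Z/sin Y ≈ 81.552.
Law of sines: x = y·sin X/sin Y ≈ 127.55.
Circumradius = y/(2 sin Y) ≈ 96.76.

R ≈ 96.76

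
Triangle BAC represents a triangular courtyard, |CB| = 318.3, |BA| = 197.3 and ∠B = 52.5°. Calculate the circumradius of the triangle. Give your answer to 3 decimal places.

By the law of cosines, |AC|² = |CB|² + |BA|² − 2·|CB|·|BA|·cos B = 63781, so |AC| ≈ 252.55.
Area = ½·|CB|·|BA|·sin B ≈ 24912.
Circumradius = |AC|/(2 sin B) ≈ 159.17.

R ≈ 159.166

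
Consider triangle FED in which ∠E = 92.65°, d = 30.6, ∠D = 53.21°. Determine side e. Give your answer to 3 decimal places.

38.169

The third angle is ∠F = 180° − ∠E − ∠D = 34.14°.
Law of sines: e = d·sin E/sin D ≈ 38.169.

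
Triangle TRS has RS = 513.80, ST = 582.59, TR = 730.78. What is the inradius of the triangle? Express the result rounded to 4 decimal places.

Semiperimeter s = (513.8 + 582.59 + 730.78)/2 = 913.58.
Heron's formula: area = √(913.58·399.78·330.99·182.8) ≈ 1.4866e+05.
Inradius = area/s = 1.4866e+05/913.58 ≈ 162.72.

r ≈ 162.7210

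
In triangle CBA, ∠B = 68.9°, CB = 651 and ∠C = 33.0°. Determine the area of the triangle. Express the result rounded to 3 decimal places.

The third angle is ∠A = 180° − ∠C − ∠B = 78.10°.
Law of sines: BA = CB·sin C/sin A ≈ 362.35.
Law of sines: AC = CB·sin B/sin A ≈ 620.69.
Area = ½·CB·BA·sin B ≈ 1.1004e+05.

110036.291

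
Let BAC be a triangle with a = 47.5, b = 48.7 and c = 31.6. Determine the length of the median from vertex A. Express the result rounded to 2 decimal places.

m_A ≈ 33.48

Median from A: ½√(2·c² + 2·b² − a²) ≈ 33.482.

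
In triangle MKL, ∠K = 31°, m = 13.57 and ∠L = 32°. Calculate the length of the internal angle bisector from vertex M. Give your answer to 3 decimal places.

The third angle is ∠M = 180° − ∠K − ∠L = 117.00°.
Law of sines: k = m·sin K/sin M ≈ 7.844.
Law of sines: l = m·sin L/sin M ≈ 8.0707.
The bisector from M has length 2·k·l·cos(∠M/2)/(k+l) ≈ 4.1569.

4.157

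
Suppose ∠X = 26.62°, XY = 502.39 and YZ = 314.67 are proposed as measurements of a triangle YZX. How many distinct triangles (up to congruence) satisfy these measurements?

XY·sin X = 502.39·sin(26.62°) ≈ 225.1.
Since XY sin X < YZ < XY (225.1 < 314.67 < 502.39), two triangles exist.

2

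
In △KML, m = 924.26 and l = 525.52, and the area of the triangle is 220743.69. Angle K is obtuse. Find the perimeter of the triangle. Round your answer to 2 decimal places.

2688.91

From area = ½·m·l·sin K, we get sin K = 2·area/(m·l) ≈ 0.90894.
Taking the obtuse solution, ∠K ≈ 114.64°.
Law of cosines then gives k ≈ 1239.1.
Perimeter = 1239.1 + 924.26 + 525.52 = 2688.9.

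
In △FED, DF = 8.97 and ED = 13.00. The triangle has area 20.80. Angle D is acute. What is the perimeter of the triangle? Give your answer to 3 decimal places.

From area = ½·ED·DF·sin D, we get sin D = 2·area/(ED·DF) ≈ 0.35674.
Taking the acute solution, ∠D ≈ 20.90°.
Law of cosines then gives FE ≈ 5.6202.
Perimeter = 13 + 8.97 + 5.6202 = 27.59.

perimeter ≈ 27.590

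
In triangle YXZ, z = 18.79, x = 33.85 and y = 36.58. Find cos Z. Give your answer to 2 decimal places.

By the law of cosines, cos Z = (y² + x² − z²) / (2·y·x) ≈ 0.86044, so ∠Z ≈ 30.63°.

cos Z ≈ 0.86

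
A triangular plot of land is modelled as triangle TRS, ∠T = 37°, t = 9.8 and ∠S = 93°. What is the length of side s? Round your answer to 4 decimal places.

The third angle is ∠R = 180° − ∠S − ∠T = 50.00°.
Law of sines: s = t·sin S/sin T ≈ 16.262.

16.2618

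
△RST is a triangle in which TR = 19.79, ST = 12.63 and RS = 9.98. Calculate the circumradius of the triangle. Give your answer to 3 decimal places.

By the law of cosines, cos R = (TR² + RS² − ST²) / (2·TR·RS) ≈ 0.83980, so ∠R ≈ 32.88°.
Circumradius = ST/(2 sin R) ≈ 11.632.

11.632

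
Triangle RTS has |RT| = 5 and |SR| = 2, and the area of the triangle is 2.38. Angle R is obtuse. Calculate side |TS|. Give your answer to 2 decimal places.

6.83

From area = ½·|SR|·|RT|·sin R, we get sin R = 2·area/(|SR|·|RT|) ≈ 0.47600.
Taking the obtuse solution, ∠R ≈ 151.58°.
Law of cosines then gives |TS| ≈ 6.8256.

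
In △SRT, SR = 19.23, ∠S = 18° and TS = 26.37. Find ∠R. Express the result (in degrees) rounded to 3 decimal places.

By the law of cosines, RT² = TS² + SR² − 2·TS·SR·cos S = 100.62, so RT ≈ 10.031.
Law of cosines again: cos R = (SR² + RT² − TS²)/(2·SR·RT) ≈ -0.58314, so ∠R ≈ 125.67°.

∠R ≈ 125.672°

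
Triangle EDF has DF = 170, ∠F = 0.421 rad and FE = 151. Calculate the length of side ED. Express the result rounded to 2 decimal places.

By the law of cosines, ED² = DF² + FE² − 2·DF·FE·cos F = 4844, so ED ≈ 69.599.

69.60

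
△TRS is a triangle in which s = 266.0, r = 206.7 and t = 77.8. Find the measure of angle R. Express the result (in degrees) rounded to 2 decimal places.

∠R ≈ 34.56°

By the law of cosines, cos R = (s² + t² − r²) / (2·s·t) ≈ 0.82349, so ∠R ≈ 34.56°.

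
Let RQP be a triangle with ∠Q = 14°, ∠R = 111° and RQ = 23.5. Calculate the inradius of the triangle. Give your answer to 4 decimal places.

2.6609

The third angle is ∠P = 180° − ∠R − ∠Q = 55.00°.
Law of sines: QP = RQ·sin R/sin P ≈ 26.783.
Law of sines: PR = RQ·sin Q/sin P ≈ 6.9403.
Area = ½·RQ·QP·sin Q ≈ 76.132.
Semiperimeter s = (26.783+6.9403+23.5)/2 = 28.612.
Inradius = area/s = 76.132/28.612 ≈ 2.6609.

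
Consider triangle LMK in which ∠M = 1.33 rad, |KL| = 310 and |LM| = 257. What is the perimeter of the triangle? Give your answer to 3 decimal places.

812.156

Law of sines: sin K = |LM|·sin M/|KL| ≈ 0.80511.
Since |KL| ≥ |LM|, only the acute value applies: ∠K ≈ 0.936 rad.
Then ∠L = π − ∠M − ∠K ≈ 0.876 rad.
Law of sines gives |MK| = |KL|·sin L/sin M ≈ 245.16.
Semiperimeter s = (245.16+310+257)/2 = 406.08.
Perimeter = 245.16 + 310 + 257 = 812.16.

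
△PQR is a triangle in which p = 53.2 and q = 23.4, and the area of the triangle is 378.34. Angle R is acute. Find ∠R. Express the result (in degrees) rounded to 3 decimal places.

From area = ½·p·q·sin R, we get sin R = 2·area/(p·q) ≈ 0.60783.
Taking the acute solution, ∠R ≈ 37.43°.

37.433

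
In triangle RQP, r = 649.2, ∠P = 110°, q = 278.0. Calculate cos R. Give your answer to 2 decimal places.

By the law of cosines, p² = r² + q² − 2·r·q·cos P = 6.222e+05, so p ≈ 788.8.
Law of cosines again: cos R = (q² + p² − r²)/(2·q·p) ≈ 0.63393, so ∠R ≈ 50.66°.

cos R ≈ 0.63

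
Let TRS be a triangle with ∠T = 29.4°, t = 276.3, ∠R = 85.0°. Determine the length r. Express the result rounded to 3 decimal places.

560.698

The third angle is ∠S = 180° − ∠T − ∠R = 65.60°.
Law of sines: r = t·sin R/sin T ≈ 560.7.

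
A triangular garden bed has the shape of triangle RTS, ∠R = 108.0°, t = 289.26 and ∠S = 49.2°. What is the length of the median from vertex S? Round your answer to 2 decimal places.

The third angle is ∠T = 180° − ∠S − ∠R = 22.80°.
Law of sines: r = t·sin R/sin T ≈ 709.91.
Law of sines: s = t·sin S/sin T ≈ 565.06.
Median from S: ½√(2·r² + 2·t² − s²) ≈ 462.6.

462.60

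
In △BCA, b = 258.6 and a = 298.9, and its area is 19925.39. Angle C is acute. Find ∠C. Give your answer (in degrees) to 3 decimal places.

31.035

From area = ½·a·b·sin C, we get sin C = 2·area/(a·b) ≈ 0.51556.
Taking the acute solution, ∠C ≈ 31.04°.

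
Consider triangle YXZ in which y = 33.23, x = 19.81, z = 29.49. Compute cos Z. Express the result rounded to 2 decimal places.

cos Z ≈ 0.48

By the law of cosines, cos Z = (y² + x² − z²) / (2·y·x) ≈ 0.47624, so ∠Z ≈ 61.56°.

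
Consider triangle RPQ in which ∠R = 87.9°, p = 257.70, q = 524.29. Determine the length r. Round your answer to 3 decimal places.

By the law of cosines, r² = p² + q² − 2·p·q·cos R = 3.3139e+05, so r ≈ 575.66.

575.663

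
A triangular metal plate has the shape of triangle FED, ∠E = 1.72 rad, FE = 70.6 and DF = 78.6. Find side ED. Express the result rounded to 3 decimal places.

25.613

Law of sines: sin D = FE·sin E/DF ≈ 0.88824.
Since DF ≥ FE, only the acute value applies: ∠D ≈ 1.093 rad.
Then ∠F = π − ∠E − ∠D ≈ 0.328 rad.
Law of sines gives ED = DF·sin F/sin E ≈ 25.613.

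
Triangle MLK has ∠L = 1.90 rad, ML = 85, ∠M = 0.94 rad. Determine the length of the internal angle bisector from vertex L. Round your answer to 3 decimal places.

The third angle is ∠K = π − ∠M − ∠L = 0.302 rad.
Law of sines: LK = ML·sin M/sin K ≈ 231.09.
Law of sines: KM = ML·sin L/sin K ≈ 270.79.
The bisector from L has length 2·ML·LK·cos(∠L/2)/(ML+LK) ≈ 72.294.

t_L ≈ 72.294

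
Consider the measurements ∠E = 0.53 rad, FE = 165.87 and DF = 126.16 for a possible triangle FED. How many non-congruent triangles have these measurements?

2

FE·sin E = 165.87·sin(0.53 rad) ≈ 83.85.
Since FE sin E < DF < FE (83.85 < 126.16 < 165.87), two triangles exist.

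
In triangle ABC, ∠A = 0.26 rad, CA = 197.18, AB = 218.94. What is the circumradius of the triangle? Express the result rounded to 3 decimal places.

112.997

By the law of cosines, BC² = CA² + AB² − 2·CA·AB·cos A = 3375.4, so BC ≈ 58.098.
Area = ½·CA·AB·sin A ≈ 5549.2.
Circumradius = BC/(2 sin A) ≈ 113.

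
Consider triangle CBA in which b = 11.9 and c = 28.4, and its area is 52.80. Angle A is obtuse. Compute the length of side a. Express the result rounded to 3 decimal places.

From area = ½·c·b·sin A, we get sin A = 2·area/(c·b) ≈ 0.31246.
Taking the obtuse solution, ∠A ≈ 161.79°.
Law of cosines then gives a ≈ 39.878.

39.878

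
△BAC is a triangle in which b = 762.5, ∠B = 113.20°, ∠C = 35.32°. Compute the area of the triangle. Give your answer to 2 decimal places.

95486.67

The third angle is ∠A = 180° − ∠C − ∠B = 31.48°.
Law of sines: a = b·sin A/sin B ≈ 433.21.
Law of sines: c = b·sin C/sin B ≈ 479.62.
Area = ½·b·a·sin C ≈ 95487.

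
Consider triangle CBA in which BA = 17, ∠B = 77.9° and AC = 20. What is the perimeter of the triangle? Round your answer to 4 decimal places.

51.6855

Law of sines: sin C = BA·sin B/AC ≈ 0.83112.
Since AC ≥ BA, only the acute value applies: ∠C ≈ 56.21°.
Then ∠A = 180° − ∠B − ∠C ≈ 45.89°.
Law of sines gives CB = AC·sin A/sin B ≈ 14.686.
Semiperimeter s = (17+20+14.686)/2 = 25.843.
Perimeter = 17 + 20 + 14.686 = 51.686.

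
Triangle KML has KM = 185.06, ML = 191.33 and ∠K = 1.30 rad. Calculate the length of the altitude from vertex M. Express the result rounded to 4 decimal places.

h_M ≈ 178.3161

Law of sines: sin L = KM·sin K/ML ≈ 0.93198.
Since ML ≥ KM, only the acute value applies: ∠L ≈ 1.200 rad.
Then ∠M = π − ∠K − ∠L ≈ 0.642 rad.
Law of sines gives LK = ML·sin M/sin K ≈ 118.86.
Area = ½·ML·KM·sin M ≈ 10597.
The altitude from M has length 2·area/LK ≈ 178.32.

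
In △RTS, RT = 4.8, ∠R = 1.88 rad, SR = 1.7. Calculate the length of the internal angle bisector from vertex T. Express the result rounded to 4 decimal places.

5.0953

By the law of cosines, TS² = SR² + RT² − 2·SR·RT·cos R = 30.896, so TS ≈ 5.5584.
Law of cosines again: cos T = (RT² + TS² − SR²)/(2·RT·TS) ≈ 0.95662, so ∠T ≈ 0.296 rad.
The bisector from T has length 2·RT·TS·cos(∠T/2)/(RT+TS) ≈ 5.0953.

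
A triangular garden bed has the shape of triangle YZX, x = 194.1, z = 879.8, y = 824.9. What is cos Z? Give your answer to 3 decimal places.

-0.175

By the law of cosines, cos Z = (x² + y² − z²) / (2·x·y) ≈ -0.17461, so ∠Z ≈ 1.7463 rad.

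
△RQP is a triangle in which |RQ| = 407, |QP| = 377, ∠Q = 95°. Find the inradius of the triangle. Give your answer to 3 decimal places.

By the law of cosines, |PR|² = |RQ|² + |QP|² − 2·|RQ|·|QP|·cos Q = 3.3452e+05, so |PR| ≈ 578.38.
Area = ½·|RQ|·|QP|·sin Q ≈ 76428.
Semiperimeter s = (377+578.38+407)/2 = 681.19.
Inradius = area/s = 76428/681.19 ≈ 112.2.

r ≈ 112.197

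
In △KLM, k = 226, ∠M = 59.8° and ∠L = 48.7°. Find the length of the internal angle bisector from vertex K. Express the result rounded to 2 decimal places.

The third angle is ∠K = 180° − ∠L − ∠M = 71.50°.
Law of sines: l = k·sin L/sin K ≈ 179.04.
Law of sines: m = k·sin M/sin K ≈ 205.97.
The bisector from K has length 2·l·m·cos(∠K/2)/(l+m) ≈ 155.47.

t_K ≈ 155.47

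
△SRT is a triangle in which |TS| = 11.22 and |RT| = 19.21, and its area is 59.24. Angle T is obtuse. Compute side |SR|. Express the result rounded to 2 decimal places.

29.24

From area = ½·|RT|·|TS|·sin T, we get sin T = 2·area/(|RT|·|TS|) ≈ 0.54970.
Taking the obtuse solution, ∠T ≈ 146.65°.
Law of cosines then gives |SR| ≈ 29.241.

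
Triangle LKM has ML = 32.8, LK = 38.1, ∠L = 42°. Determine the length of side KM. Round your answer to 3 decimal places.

By the law of cosines, KM² = ML² + LK² − 2·ML·LK·cos L = 670.06, so KM ≈ 25.886.

25.886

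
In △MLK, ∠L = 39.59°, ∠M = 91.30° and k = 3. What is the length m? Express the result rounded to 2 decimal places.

3.97

The third angle is ∠K = 180° − ∠M − ∠L = 49.11°.
Law of sines: m = k·sin M/sin K ≈ 3.9674.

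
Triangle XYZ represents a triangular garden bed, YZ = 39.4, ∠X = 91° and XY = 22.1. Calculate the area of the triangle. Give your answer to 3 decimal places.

area ≈ 356.141

Law of sines: sin Z = XY·sin X/YZ ≈ 0.56083.
Since YZ ≥ XY, only the acute value applies: ∠Z ≈ 34.11°.
Then ∠Y = 180° − ∠X − ∠Z ≈ 54.89°.
Law of sines gives ZX = YZ·sin Y/sin X ≈ 32.235.
Area = ½·YZ·XY·sin Y ≈ 356.14.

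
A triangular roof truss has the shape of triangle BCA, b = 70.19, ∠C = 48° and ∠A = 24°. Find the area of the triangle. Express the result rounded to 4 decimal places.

area ≈ 782.8903

The third angle is ∠B = 180° − ∠C − ∠A = 108.00°.
Law of sines: c = b·sin C/sin B ≈ 54.846.
Law of sines: a = b·sin A/sin B ≈ 30.018.
Area = ½·b·c·sin A ≈ 782.89.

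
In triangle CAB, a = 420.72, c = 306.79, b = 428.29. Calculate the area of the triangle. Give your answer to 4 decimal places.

area ≈ 60698.5155

Semiperimeter s = (306.79 + 420.72 + 428.29)/2 = 577.9.
Heron's formula: area = √(577.9·271.11·157.18·149.61) ≈ 60699.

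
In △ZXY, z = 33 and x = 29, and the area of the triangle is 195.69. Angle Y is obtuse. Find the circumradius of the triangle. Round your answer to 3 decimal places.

From area = ½·z·x·sin Y, we get sin Y = 2·area/(z·x) ≈ 0.40897.
Taking the obtuse solution, ∠Y ≈ 2.720 rad.
Law of cosines then gives y ≈ 60.635.
Circumradius = y/(2 sin Y) ≈ 74.132.

R ≈ 74.132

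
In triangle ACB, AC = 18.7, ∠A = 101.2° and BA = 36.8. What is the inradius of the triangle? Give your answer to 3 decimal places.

6.757

By the law of cosines, CB² = BA² + AC² − 2·BA·AC·cos A = 1971.3, so CB ≈ 44.399.
Area = ½·BA·AC·sin A ≈ 337.53.
Semiperimeter s = (44.399+36.8+18.7)/2 = 49.949.
Inradius = area/s = 337.53/49.949 ≈ 6.7574.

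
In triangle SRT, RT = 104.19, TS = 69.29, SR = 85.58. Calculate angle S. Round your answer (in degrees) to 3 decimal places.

83.855

By the law of cosines, cos S = (TS² + SR² − RT²) / (2·TS·SR) ≈ 0.10704, so ∠S ≈ 83.86°.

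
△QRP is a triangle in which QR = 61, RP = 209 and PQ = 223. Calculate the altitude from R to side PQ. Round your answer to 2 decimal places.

56.93

Semiperimeter s = (209 + 223 + 61)/2 = 246.5.
Heron's formula: area = √(246.5·37.5·23.5·185.5) ≈ 6347.9.
The altitude from R has length 2·area/PQ ≈ 56.932.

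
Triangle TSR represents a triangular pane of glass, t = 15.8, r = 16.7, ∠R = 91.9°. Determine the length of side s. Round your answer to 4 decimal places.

Law of sines: sin T = t·sin R/r ≈ 0.94559.
Since r ≥ t, only the acute value applies: ∠T ≈ 71.01°.
Then ∠S = 180° − ∠R − ∠T ≈ 17.09°.
Law of sines gives s = r·sin S/sin R ≈ 4.9098.

4.9098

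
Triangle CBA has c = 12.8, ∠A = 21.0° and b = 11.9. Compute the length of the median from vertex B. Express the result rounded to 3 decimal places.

7.552

By the law of cosines, a² = c² + b² − 2·c·b·cos A = 21.044, so a ≈ 4.5874.
Median from B: ½√(2·a² + 2·c² − b²) ≈ 7.5525.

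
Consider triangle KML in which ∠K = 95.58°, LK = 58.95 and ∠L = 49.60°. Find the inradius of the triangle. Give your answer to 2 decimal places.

19.19

The third angle is ∠M = 180° − ∠L − ∠K = 34.82°.
Law of sines: ML = LK·sin K/sin M ≈ 102.75.
Law of sines: KM = LK·sin L/sin M ≈ 78.621.
Area = ½·LK·ML·sin L ≈ 2306.4.
Semiperimeter s = (102.75+58.95+78.621)/2 = 120.16.
Inradius = area/s = 2306.4/120.16 ≈ 19.194.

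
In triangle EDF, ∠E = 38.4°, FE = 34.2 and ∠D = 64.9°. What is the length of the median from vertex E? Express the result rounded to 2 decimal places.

The third angle is ∠F = 180° − ∠E − ∠D = 76.70°.
Law of sines: DF = FE·sin E/sin D ≈ 23.458.
Law of sines: ED = FE·sin F/sin D ≈ 36.753.
Median from E: ½√(2·FE² + 2·ED² − DF²) ≈ 33.506.

m_E ≈ 33.51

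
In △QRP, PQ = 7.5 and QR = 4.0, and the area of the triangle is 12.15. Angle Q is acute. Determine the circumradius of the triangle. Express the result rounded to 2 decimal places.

From area = ½·PQ·QR·sin Q, we get sin Q = 2·area/(PQ·QR) ≈ 0.81000.
Taking the acute solution, ∠Q ≈ 54.10°.
Law of cosines then gives RP ≈ 6.088.
Circumradius = RP/(2 sin Q) ≈ 3.758.

3.76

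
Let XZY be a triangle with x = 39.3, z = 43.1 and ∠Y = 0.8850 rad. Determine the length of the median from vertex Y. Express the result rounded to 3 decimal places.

By the law of cosines, y² = x² + z² − 2·x·z·cos Y = 1256.7, so y ≈ 35.45.
Median from Y: ½√(2·x² + 2·z² − y²) ≈ 37.241.

m_Y ≈ 37.241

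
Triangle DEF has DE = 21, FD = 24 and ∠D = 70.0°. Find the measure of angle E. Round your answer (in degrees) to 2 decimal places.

By the law of cosines, EF² = FD² + DE² − 2·FD·DE·cos D = 672.24, so EF ≈ 25.928.
Law of cosines again: cos E = (DE² + EF² − FD²)/(2·DE·EF) ≈ 0.49335, so ∠E ≈ 60.44°.

60.44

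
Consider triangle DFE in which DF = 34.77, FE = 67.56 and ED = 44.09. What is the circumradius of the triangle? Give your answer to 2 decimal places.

By the law of cosines, cos D = (ED² + DF² − FE²) / (2·ED·DF) ≈ -0.46036, so ∠D ≈ 117.41°.
Circumradius = FE/(2 sin D) ≈ 38.052.

R ≈ 38.05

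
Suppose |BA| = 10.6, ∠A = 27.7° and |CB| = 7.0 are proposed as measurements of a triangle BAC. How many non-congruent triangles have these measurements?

|BA|·sin A = 10.6·sin(27.7°) ≈ 4.927.
Since |BA| sin A < |CB| < |BA| (4.927 < 7.0 < 10.6), two triangles exist.

2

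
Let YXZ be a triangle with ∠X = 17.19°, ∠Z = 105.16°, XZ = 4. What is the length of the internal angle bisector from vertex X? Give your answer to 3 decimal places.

t_X ≈ 4.218

The third angle is ∠Y = 180° − ∠X − ∠Z = 57.65°.
Law of sines: ZY = XZ·sin X/sin Y ≈ 1.3994.
Law of sines: YX = XZ·sin Z/sin Y ≈ 4.5701.
The bisector from X has length 2·YX·XZ·cos(∠X/2)/(YX+XZ) ≈ 4.2182.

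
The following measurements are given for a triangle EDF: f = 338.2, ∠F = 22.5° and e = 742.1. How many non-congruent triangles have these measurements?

2

e·sin F = 742.1·sin(22.5°) ≈ 284.
Since e sin F < f < e (284 < 338.2 < 742.1), two triangles exist.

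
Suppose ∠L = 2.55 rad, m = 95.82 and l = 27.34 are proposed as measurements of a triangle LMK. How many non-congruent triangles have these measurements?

0

m·sin L = 95.82·sin(2.55 rad) ≈ 53.44.
Since ∠L is not acute, a triangle exists only if l > m; here l ≤ m, so there is no triangle.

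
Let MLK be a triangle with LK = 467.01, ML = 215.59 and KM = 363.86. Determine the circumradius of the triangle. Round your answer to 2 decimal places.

241.16

By the law of cosines, cos M = (KM² + ML² − LK²) / (2·KM·ML) ≈ -0.25002, so ∠M ≈ 104.48°.
Circumradius = LK/(2 sin M) ≈ 241.16.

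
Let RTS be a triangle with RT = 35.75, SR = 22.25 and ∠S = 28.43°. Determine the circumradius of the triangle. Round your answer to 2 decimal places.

Law of sines: sin T = SR·sin S/RT ≈ 0.29630.
Since RT ≥ SR, only the acute value applies: ∠T ≈ 17.24°.
Then ∠R = 180° − ∠S − ∠T ≈ 134.33°.
Law of sines gives TS = RT·sin R/sin S ≈ 53.711.
Circumradius = RT/(2 sin S) ≈ 37.546.

37.55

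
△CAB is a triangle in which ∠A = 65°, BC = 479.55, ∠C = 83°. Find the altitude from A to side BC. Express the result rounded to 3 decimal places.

The third angle is ∠B = 180° − ∠C − ∠A = 32.00°.
Law of sines: AB = BC·sin C/sin A ≈ 525.18.
Law of sines: CA = BC·sin B/sin A ≈ 280.39.
Area = ½·BC·AB·sin B ≈ 66730.
The altitude from A has length 2·area/BC ≈ 278.3.

278.303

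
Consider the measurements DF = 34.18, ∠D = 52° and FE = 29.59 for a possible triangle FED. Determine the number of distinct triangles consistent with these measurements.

DF·sin D = 34.18·sin(52°) ≈ 26.93.
Since DF sin D < FE < DF (26.93 < 29.59 < 34.18), two triangles exist.

2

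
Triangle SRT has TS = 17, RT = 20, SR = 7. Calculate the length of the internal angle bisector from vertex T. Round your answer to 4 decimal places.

By the law of cosines, cos T = (RT² + TS² − SR²) / (2·RT·TS) ≈ 0.94118, so ∠T ≈ 19.75°.
The bisector from T has length 2·RT·TS·cos(∠T/2)/(RT+TS) ≈ 18.106.

18.1061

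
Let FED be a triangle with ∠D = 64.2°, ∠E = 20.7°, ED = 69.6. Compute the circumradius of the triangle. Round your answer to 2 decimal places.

R ≈ 34.94

The third angle is ∠F = 180° − ∠E − ∠D = 95.10°.
Law of sines: DF = ED·sin E/sin F ≈ 24.7.
Law of sines: FE = ED·sin D/sin F ≈ 62.911.
Circumradius = ED/(2 sin F) ≈ 34.938.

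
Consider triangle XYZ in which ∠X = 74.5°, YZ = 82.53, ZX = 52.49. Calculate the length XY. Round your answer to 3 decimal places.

Law of sines: sin Y = ZX·sin X/YZ ≈ 0.61288.
Since YZ ≥ ZX, only the acute value applies: ∠Y ≈ 37.80°.
Then ∠Z = 180° − ∠X − ∠Y ≈ 67.70°.
Law of sines gives XY = YZ·sin Z/sin X ≈ 79.241.

79.241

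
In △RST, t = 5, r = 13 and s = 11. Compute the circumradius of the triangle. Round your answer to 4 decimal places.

6.6469

By the law of cosines, cos R = (s² + t² − r²) / (2·s·t) ≈ -0.20909, so ∠R ≈ 102.07°.
Circumradius = r/(2 sin R) ≈ 6.6469.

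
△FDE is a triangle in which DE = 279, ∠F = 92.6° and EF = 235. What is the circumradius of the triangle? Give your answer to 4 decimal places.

Law of sines: sin D = EF·sin F/DE ≈ 0.84143.
Since DE ≥ EF, only the acute value applies: ∠D ≈ 57.29°.
Then ∠E = 180° − ∠F − ∠D ≈ 30.11°.
Law of sines gives FD = DE·sin E/sin F ≈ 140.1.
Circumradius = DE/(2 sin F) ≈ 139.64.

139.6438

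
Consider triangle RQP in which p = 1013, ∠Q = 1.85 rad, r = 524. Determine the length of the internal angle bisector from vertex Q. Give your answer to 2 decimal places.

By the law of cosines, q² = p² + r² − 2·p·r·cos Q = 1.5933e+06, so q ≈ 1262.3.
The bisector from Q has length 2·p·r·cos(∠Q/2)/(p+r) ≈ 415.69.

415.69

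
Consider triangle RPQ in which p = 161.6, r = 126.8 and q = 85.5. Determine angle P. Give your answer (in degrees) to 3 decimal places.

By the law of cosines, cos P = (q² + r² − p²) / (2·q·r) ≈ -0.12572, so ∠P ≈ 97.22°.

∠P ≈ 97.223°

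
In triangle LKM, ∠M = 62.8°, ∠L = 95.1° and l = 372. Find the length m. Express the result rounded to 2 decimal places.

332.18

The third angle is ∠K = 180° − ∠M − ∠L = 22.10°.
Law of sines: m = l·sin M/sin L ≈ 332.18.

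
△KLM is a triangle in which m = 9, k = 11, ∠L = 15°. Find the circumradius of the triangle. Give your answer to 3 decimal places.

By the law of cosines, l² = m² + k² − 2·m·k·cos L = 10.747, so l ≈ 3.2782.
Area = ½·m·k·sin L ≈ 12.812.
Circumradius = l/(2 sin L) ≈ 6.333.

6.333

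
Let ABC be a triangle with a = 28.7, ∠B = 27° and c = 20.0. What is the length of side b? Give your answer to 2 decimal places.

14.17

By the law of cosines, b² = c² + a² − 2·c·a·cos B = 200.81, so b ≈ 14.171.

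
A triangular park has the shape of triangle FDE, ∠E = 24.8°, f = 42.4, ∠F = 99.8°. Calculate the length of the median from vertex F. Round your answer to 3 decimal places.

18.456

The third angle is ∠D = 180° − ∠E − ∠F = 55.40°.
Law of sines: d = f·sin D/sin F ≈ 35.418.
Law of sines: e = f·sin E/sin F ≈ 18.048.
Median from F: ½√(2·d² + 2·e² − f²) ≈ 18.456.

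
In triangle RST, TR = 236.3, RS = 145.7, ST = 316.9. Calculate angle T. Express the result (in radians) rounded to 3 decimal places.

By the law of cosines, cos T = (ST² + TR² − RS²) / (2·ST·TR) ≈ 0.90163, so ∠T ≈ 0.447 rad.

0.447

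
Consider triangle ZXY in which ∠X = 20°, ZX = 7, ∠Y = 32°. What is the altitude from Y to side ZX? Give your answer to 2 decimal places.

The third angle is ∠Z = 180° − ∠X − ∠Y = 128.00°.
Law of sines: XY = ZX·sin Z/sin Y ≈ 10.409.
Law of sines: YZ = ZX·sin X/sin Y ≈ 4.5179.
Area = ½·ZX·XY·sin X ≈ 12.461.
The altitude from Y has length 2·area/ZX ≈ 3.5602.

h_Y ≈ 3.56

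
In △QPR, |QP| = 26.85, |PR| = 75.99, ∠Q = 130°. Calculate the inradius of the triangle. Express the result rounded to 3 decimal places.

7.243

Law of sines: sin R = |QP|·sin Q/|PR| ≈ 0.27067.
Since |PR| ≥ |QP|, only the acute value applies: ∠R ≈ 15.70°.
Then ∠P = 180° − ∠Q − ∠R ≈ 34.30°.
Law of sines gives |RQ| = |PR|·sin P/sin Q ≈ 55.895.
Area = ½·|PR|·|QP|·sin P ≈ 574.83.
Semiperimeter s = (75.99+55.895+26.85)/2 = 79.367.
Inradius = area/s = 574.83/79.367 ≈ 7.2426.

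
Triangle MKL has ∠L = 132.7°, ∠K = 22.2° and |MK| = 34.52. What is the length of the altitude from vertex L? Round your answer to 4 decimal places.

7.5286

The third angle is ∠M = 180° − ∠K − ∠L = 25.10°.
Law of sines: |KL| = |MK|·sin M/sin L ≈ 19.925.
Law of sines: |LM| = |MK|·sin K/sin L ≈ 17.748.
Area = ½·|MK|·|KL|·sin K ≈ 129.94.
The altitude from L has length 2·area/|MK| ≈ 7.5286.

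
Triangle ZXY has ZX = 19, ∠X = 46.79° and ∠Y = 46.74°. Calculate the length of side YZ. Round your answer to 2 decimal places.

19.02

The third angle is ∠Z = 180° − ∠X − ∠Y = 86.47°.
Law of sines: YZ = ZX·sin X/sin Y ≈ 19.016.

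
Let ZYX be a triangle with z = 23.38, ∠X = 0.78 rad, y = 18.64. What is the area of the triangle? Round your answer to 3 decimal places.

area ≈ 153.246

Area = ½·z·y·sin X ≈ 153.25.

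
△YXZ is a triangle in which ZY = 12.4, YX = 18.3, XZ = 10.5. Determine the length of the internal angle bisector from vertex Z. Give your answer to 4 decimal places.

t_Z ≈ 6.8596

By the law of cosines, cos Z = (XZ² + ZY² − YX²) / (2·XZ·ZY) ≈ -0.27220, so ∠Z ≈ 105.80°.
The bisector from Z has length 2·XZ·ZY·cos(∠Z/2)/(XZ+ZY) ≈ 6.8596.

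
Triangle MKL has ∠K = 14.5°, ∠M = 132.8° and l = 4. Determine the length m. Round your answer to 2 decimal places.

5.43

The third angle is ∠L = 180° − ∠M − ∠K = 32.70°.
Law of sines: m = l·sin M/sin L ≈ 5.4326.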